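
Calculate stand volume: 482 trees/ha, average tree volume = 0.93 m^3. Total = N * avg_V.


V_stand = 482 * 0.93 = 448.26 ≈ 448.3 m^3/ha

448.3 m^3/ha


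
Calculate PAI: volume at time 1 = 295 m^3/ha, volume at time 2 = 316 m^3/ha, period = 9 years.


PAI = (V2 - V1) / period = (316 - 295) / 9 = 21 / 9 = 2.3333 ≈ 2.33 m^3/ha/yr

2.33 m^3/ha/yr


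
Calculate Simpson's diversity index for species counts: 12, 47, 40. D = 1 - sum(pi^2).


Total N = 12 + 47 + 40 = 99
Per-species terms:
  p = 12/99 = 0.121212; p^2 = 0.121212^2 = 0.014692
  p = 47/99 = 0.474747; p^2 = 0.474747^2 = 0.225385
  p = 40/99 = 0.404040; p^2 = 0.404040^2 = 0.163248
sum(p^2) = 0.014692 + 0.225385 + 0.163248 = 0.403325
D = 1 - 0.403325 = 0.596675 ≈ 0.5967

0.5967


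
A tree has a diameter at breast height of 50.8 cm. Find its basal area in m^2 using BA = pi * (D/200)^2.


D/200 = 50.8/200 = 0.254 m
(D/200)^2 = 0.254^2 = 0.064516
BA = 3.141593 * 0.064516 = 0.202683 ≈ 0.2027 m^2

0.2027 m^2


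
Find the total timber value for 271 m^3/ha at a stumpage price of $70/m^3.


Value = 271 * 70 = $18970/ha

$18970/ha


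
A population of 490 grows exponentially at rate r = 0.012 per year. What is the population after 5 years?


r*t = 0.012 * 5 = 0.06
exp(0.06) = 1.06184
N = 490 * 1.06184 = 520.302 ≈ 520

520


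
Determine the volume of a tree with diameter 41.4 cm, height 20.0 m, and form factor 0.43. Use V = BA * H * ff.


(D/200)^2 = (41.4/200)^2 = 0.207^2 = 0.042849
BA = 3.141593 * 0.042849 = 0.134614 m^2
V = 0.134614 * 20.0 * 0.43 = 1.15768 ≈ 1.158 m^3

1.158 m^3


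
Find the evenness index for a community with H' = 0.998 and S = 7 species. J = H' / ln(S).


ln(7) = 1.94591
J = H' / ln(S) = 0.998 / 1.94591 = 0.512871 ≈ 0.5129

0.5129


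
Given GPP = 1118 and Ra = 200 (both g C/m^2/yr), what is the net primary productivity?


NPP = GPP - Ra = 1118 - 200 = 918 g C/m^2/yr

918 g C/m^2/yr


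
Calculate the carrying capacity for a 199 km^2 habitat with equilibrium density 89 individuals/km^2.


K = 89 * 199 = 17711 individuals

17711 individuals


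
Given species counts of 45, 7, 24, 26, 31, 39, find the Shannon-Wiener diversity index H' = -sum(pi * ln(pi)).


Total N = 45 + 7 + 24 + 26 + 31 + 39 = 172
Per-species terms:
  p = 45/172 = 0.261628; ln(p) = -1.340832; p*ln(p) = 0.261628 * (-1.340832) = -0.350799
  p = 7/172 = 0.040698; ln(p) = -3.201576; p*ln(p) = 0.040698 * (-3.201576) = -0.130298
  p = 24/172 = 0.139535; ln(p) = -1.969440; p*ln(p) = 0.139535 * (-1.969440) = -0.274806
  p = 26/172 = 0.151163; ln(p) = -1.889397; p*ln(p) = 0.151163 * (-1.889397) = -0.285607
  p = 31/172 = 0.180233; ln(p) = -1.713505; p*ln(p) = 0.180233 * (-1.713505) = -0.308830
  p = 39/172 = 0.226744; ln(p) = -1.483934; p*ln(p) = 0.226744 * (-1.483934) = -0.336473
sum(p*ln(p)) = (-0.350799) + (-0.130298) + (-0.274806) + (-0.285607) + (-0.308830) + (-0.336473) = -1.686813
H' = -(-1.686813) = 1.686813 ≈ 1.6868

1.6868


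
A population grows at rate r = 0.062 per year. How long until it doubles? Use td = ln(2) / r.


td = ln(2) / 0.062 = 0.693147 / 0.062 = 11.1798 ≈ 11.2 years

11.2 years


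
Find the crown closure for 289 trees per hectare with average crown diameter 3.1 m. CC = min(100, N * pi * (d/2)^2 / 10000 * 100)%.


(d/2)^2 = (3.1/2)^2 = 1.55^2 = 2.4025
Crown area = 3.141593 * 2.4025 = 7.54768 m^2
N * area / 10000 * 100 = 289 * 7.54768 / 10000 * 100 = 21.8128
CC = min(100, 21.8128) = 21.8128 ≈ 21.8%

21.8%


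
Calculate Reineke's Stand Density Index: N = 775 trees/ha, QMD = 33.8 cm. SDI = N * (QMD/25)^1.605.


QMD/25 = 33.8/25 = 1.352
(1.352)^1.605 = exp(1.605 * ln(1.352)) = exp(1.605 * 0.301585) = exp(0.484044) = 1.62262
SDI = 775 * 1.62262 = 1257.53 ≈ 1258

1258


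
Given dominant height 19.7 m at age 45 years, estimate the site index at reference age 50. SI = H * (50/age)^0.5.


50/45 = 1.11111
(1.11111)^0.5 = 1.05409
SI = 19.7 * 1.05409 = 20.7656 ≈ 20.8 m

20.8 m


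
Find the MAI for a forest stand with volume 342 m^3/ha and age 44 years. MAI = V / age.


MAI = 342 / 44 = 7.7727 ≈ 7.77 m^3/ha/yr

7.77 m^3/ha/yr


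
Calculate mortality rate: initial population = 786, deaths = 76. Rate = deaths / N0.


Mortality rate = 76 / 786 = 0.096692 ≈ 0.0967

0.0967


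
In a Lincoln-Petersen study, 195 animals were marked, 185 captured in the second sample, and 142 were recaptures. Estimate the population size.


N = M * C / R = 195 * 185 / 142 = 36075 / 142 = 254.05 ≈ 254

254 individuals


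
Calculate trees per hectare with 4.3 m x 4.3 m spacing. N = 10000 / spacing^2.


N = 10000 / 4.3^2 = 10000 / 18.49 = 540.833 ≈ 541 trees/ha

541 trees/ha


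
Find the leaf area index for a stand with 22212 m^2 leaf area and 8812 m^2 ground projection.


LAI = 22212 / 8812 = 2.5207 ≈ 2.52

2.52


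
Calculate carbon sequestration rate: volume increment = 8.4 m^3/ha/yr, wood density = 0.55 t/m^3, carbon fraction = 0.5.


C = 8.4 * 0.55 * 0.5 = 2.31 t C/ha/yr

2.31 t C/ha/yr


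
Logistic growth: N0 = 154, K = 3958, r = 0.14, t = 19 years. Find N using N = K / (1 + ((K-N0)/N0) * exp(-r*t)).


(K - N0)/N0 = (3958 - 154)/154 = 3804/154 = 24.7013
r*t = 0.14 * 19 = 2.66; exp(-2.66) = 0.0699482
24.7013 * 0.0699482 = 1.72781
1 + 1.72781 = 2.72781
N = 3958 / 2.72781 = 1450.98 ≈ 1451

1451


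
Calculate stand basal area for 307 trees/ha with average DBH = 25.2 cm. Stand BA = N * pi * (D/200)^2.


(D/200)^2 = (25.2/200)^2 = 0.126^2 = 0.015876
Individual BA = 3.141593 * 0.015876 = 0.0498759 m^2
Stand BA = 307 * 0.0498759 = 15.3119 ≈ 15.31 m^2/ha

15.31 m^2/ha


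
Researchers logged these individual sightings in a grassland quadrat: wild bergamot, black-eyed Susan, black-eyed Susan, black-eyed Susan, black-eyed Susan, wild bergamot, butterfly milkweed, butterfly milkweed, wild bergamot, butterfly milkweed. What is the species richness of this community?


Total individuals logged = 10
Distinct species (count of individuals): wild bergamot (3), black-eyed Susan (4), butterfly milkweed (3)
Species richness = number of distinct species = 3

3


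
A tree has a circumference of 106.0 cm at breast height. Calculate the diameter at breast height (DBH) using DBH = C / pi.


DBH = C / pi = 106.0 / 3.141593 = 33.7408 ≈ 33.74 cm

33.74 cm


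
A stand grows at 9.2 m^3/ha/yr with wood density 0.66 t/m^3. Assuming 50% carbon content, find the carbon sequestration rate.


C = 9.2 * 0.66 * 0.5 = 3.036 ≈ 3.04 t C/ha/yr

3.04 t C/ha/yr


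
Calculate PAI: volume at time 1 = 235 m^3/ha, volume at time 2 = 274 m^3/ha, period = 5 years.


PAI = (V2 - V1) / period = (274 - 235) / 5 = 39 / 5 = 7.80 m^3/ha/yr

7.80 m^3/ha/yr


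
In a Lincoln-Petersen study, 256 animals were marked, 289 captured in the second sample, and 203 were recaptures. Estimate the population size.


N = M * C / R = 256 * 289 / 203 = 73984 / 203 = 364.45 ≈ 364

364 individuals


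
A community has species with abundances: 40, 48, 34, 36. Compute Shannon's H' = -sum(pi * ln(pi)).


Total N = 40 + 48 + 34 + 36 = 158
Per-species terms:
  p = 40/158 = 0.253165; ln(p) = -1.373714; p*ln(p) = 0.253165 * (-1.373714) = -0.347776
  p = 48/158 = 0.303797; ln(p) = -1.191396; p*ln(p) = 0.303797 * (-1.191396) = -0.361943
  p = 34/158 = 0.215190; ln(p) = -1.536234; p*ln(p) = 0.215190 * (-1.536234) = -0.330582
  p = 36/158 = 0.227848; ln(p) = -1.479077; p*ln(p) = 0.227848 * (-1.479077) = -0.337005
sum(p*ln(p)) = (-0.347776) + (-0.361943) + (-0.330582) + (-0.337005) = -1.377306
H' = -(-1.377306) = 1.377306 ≈ 1.3773

1.3773


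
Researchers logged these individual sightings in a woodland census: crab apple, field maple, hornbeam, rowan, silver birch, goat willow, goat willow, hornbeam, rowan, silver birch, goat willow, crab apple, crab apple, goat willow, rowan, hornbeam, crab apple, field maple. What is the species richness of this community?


Total individuals logged = 18
Distinct species (count of individuals): crab apple (4), field maple (2), hornbeam (3), rowan (3), silver birch (2), goat willow (4)
Species richness = number of distinct species = 6

6


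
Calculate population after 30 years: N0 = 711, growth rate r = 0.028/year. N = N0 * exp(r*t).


r*t = 0.028 * 30 = 0.84
exp(0.84) = 2.31637
N = 711 * 2.31637 = 1646.94 ≈ 1647

1647


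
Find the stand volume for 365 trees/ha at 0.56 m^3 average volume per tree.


V_stand = 365 * 0.56 = 204.4 m^3/ha

204.4 m^3/ha


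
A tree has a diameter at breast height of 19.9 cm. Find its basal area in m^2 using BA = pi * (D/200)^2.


D/200 = 19.9/200 = 0.0995 m
(D/200)^2 = 0.0995^2 = 0.00990025
BA = 3.141593 * 0.00990025 = 0.0311026 ≈ 0.0311 m^2

0.0311 m^2


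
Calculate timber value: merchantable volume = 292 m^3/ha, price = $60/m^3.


Value = 292 * 60 = $17520/ha

$17520/ha


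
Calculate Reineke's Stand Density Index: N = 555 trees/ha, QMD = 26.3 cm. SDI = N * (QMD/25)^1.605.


QMD/25 = 26.3/25 = 1.052
(1.052)^1.605 = exp(1.605 * ln(1.052)) = exp(1.605 * 0.0506931) = exp(0.0813624) = 1.08476
SDI = 555 * 1.08476 = 602.042 ≈ 602

602


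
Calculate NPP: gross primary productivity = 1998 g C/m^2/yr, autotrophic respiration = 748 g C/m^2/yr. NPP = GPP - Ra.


NPP = GPP - Ra = 1998 - 748 = 1250 g C/m^2/yr

1250 g C/m^2/yr


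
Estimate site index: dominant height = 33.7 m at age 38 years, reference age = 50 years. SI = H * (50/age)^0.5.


50/38 = 1.31579
(1.31579)^0.5 = 1.14708
SI = 33.7 * 1.14708 = 38.6566 ≈ 38.7 m

38.7 m


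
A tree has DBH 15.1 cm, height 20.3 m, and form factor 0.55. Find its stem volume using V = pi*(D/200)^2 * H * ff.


(D/200)^2 = (15.1/200)^2 = 0.0755^2 = 0.00570025
BA = 3.141593 * 0.00570025 = 0.0179079 m^2
V = 0.0179079 * 20.3 * 0.55 = 0.199942 ≈ 0.200 m^3

0.200 m^3


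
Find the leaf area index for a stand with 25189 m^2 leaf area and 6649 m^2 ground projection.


LAI = 25189 / 6649 = 3.7884 ≈ 3.79

3.79


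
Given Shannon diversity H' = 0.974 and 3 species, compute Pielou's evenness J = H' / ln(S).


ln(3) = 1.09861
J = H' / ln(S) = 0.974 / 1.09861 = 0.886575 ≈ 0.8866

0.8866


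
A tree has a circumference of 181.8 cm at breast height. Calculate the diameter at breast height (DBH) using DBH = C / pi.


DBH = C / pi = 181.8 / 3.141593 = 57.8687 ≈ 57.87 cm

57.87 cm


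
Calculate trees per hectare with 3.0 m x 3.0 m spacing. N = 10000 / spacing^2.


N = 10000 / 3.0^2 = 10000 / 9 = 1111.11 ≈ 1111 trees/ha

1111 trees/ha


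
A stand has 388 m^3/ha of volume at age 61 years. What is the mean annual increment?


MAI = 388 / 61 = 6.3607 ≈ 6.36 m^3/ha/yr

6.36 m^3/ha/yr


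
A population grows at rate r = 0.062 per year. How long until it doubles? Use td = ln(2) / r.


td = ln(2) / 0.062 = 0.693147 / 0.062 = 11.1798 ≈ 11.2 years

11.2 years


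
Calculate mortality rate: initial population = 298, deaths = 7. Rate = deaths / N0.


Mortality rate = 7 / 298 = 0.023490 ≈ 0.0235

0.0235


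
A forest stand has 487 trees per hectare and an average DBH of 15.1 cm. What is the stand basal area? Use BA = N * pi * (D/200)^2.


(D/200)^2 = (15.1/200)^2 = 0.0755^2 = 0.00570025
Individual BA = 3.141593 * 0.00570025 = 0.0179079 m^2
Stand BA = 487 * 0.0179079 = 8.72115 ≈ 8.72 m^2/ha

8.72 m^2/ha


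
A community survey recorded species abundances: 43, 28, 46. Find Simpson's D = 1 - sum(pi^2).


Total N = 43 + 28 + 46 = 117
Per-species terms:
  p = 43/117 = 0.367521; p^2 = 0.367521^2 = 0.135072
  p = 28/117 = 0.239316; p^2 = 0.239316^2 = 0.057272
  p = 46/117 = 0.393162; p^2 = 0.393162^2 = 0.154576
sum(p^2) = 0.135072 + 0.057272 + 0.154576 = 0.346920
D = 1 - 0.346920 = 0.653080 ≈ 0.6531

0.6531


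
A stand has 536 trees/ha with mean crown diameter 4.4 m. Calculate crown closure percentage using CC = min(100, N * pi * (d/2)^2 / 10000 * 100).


(d/2)^2 = (4.4/2)^2 = 2.2^2 = 4.84
Crown area = 3.141593 * 4.84 = 15.2053 m^2
N * area / 10000 * 100 = 536 * 15.2053 / 10000 * 100 = 81.5004
CC = min(100, 81.5004) = 81.5004 ≈ 81.5%

81.5%


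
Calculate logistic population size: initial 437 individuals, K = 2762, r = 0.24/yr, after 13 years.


(K - N0)/N0 = (2762 - 437)/437 = 2325/437 = 5.32037
r*t = 0.24 * 13 = 3.12; exp(-3.12) = 0.0441572
5.32037 * 0.0441572 = 0.234933
1 + 0.234933 = 1.23493
N = 2762 / 1.23493 = 2236.56 ≈ 2237

2237


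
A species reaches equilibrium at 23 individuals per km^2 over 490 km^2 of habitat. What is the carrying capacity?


K = 23 * 490 = 11270 individuals

11270 individuals


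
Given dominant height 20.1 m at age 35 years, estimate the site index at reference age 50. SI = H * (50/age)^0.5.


50/35 = 1.42857
(1.42857)^0.5 = 1.19523
SI = 20.1 * 1.19523 = 24.0241 ≈ 24.0 m

24.0 m


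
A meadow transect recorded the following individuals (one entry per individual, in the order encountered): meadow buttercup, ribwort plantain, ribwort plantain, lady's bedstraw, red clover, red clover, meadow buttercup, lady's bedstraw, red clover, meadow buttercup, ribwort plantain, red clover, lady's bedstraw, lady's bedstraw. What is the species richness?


Total individuals logged = 14
Distinct species (count of individuals): meadow buttercup (3), ribwort plantain (3), lady's bedstraw (4), red clover (4)
Species richness = number of distinct species = 4

4


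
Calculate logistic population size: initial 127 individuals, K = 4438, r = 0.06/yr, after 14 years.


(K - N0)/N0 = (4438 - 127)/127 = 4311/127 = 33.9449
r*t = 0.06 * 14 = 0.84; exp(-0.84) = 0.431711
33.9449 * 0.431711 = 14.6544
1 + 14.6544 = 15.6544
N = 4438 / 15.6544 = 283.499 ≈ 283

283


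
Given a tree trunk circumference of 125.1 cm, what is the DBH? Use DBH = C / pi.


DBH = C / pi = 125.1 / 3.141593 = 39.8206 ≈ 39.82 cm

39.82 cm


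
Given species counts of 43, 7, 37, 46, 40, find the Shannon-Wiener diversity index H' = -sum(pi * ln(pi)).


Total N = 43 + 7 + 37 + 46 + 40 = 173
Per-species terms:
  p = 43/173 = 0.248555; ln(p) = -1.392091; p*ln(p) = 0.248555 * (-1.392091) = -0.346011
  p = 7/173 = 0.040462; ln(p) = -3.207392; p*ln(p) = 0.040462 * (-3.207392) = -0.129777
  p = 37/173 = 0.213873; ln(p) = -1.542373; p*ln(p) = 0.213873 * (-1.542373) = -0.329872
  p = 46/173 = 0.265896; ln(p) = -1.324650; p*ln(p) = 0.265896 * (-1.324650) = -0.352219
  p = 40/173 = 0.231214; ln(p) = -1.464412; p*ln(p) = 0.231214 * (-1.464412) = -0.338593
sum(p*ln(p)) = (-0.346011) + (-0.129777) + (-0.329872) + (-0.352219) + (-0.338593) = -1.496472
H' = -(-1.496472) = 1.496472 ≈ 1.4965

1.4965


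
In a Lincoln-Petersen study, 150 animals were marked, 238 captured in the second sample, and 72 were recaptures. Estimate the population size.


N = M * C / R = 150 * 238 / 72 = 35700 / 72 = 495.83 ≈ 496

496 individuals


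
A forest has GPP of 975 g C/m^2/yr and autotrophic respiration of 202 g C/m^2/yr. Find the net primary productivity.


NPP = GPP - Ra = 975 - 202 = 773 g C/m^2/yr

773 g C/m^2/yr


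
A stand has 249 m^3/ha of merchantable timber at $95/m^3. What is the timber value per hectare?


Value = 249 * 95 = $23655/ha

$23655/ha


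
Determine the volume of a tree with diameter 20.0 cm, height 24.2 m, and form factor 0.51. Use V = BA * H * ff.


(D/200)^2 = (20.0/200)^2 = 0.1^2 = 0.01
BA = 3.141593 * 0.01 = 0.0314159 m^2
V = 0.0314159 * 24.2 * 0.51 = 0.387735 ≈ 0.388 m^3

0.388 m^3


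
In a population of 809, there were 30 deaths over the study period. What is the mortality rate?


Mortality rate = 30 / 809 = 0.037083 ≈ 0.0371

0.0371


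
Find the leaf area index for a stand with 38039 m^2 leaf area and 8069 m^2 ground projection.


LAI = 38039 / 8069 = 4.7142 ≈ 4.71

4.71


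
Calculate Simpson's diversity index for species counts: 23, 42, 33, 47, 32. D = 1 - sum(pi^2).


Total N = 23 + 42 + 33 + 47 + 32 = 177
Per-species terms:
  p = 23/177 = 0.129944; p^2 = 0.129944^2 = 0.016885
  p = 42/177 = 0.237288; p^2 = 0.237288^2 = 0.056306
  p = 33/177 = 0.186441; p^2 = 0.186441^2 = 0.034760
  p = 47/177 = 0.265537; p^2 = 0.265537^2 = 0.070510
  p = 32/177 = 0.180791; p^2 = 0.180791^2 = 0.032685
sum(p^2) = 0.016885 + 0.056306 + 0.034760 + 0.070510 + 0.032685 = 0.211146
D = 1 - 0.211146 = 0.788854 ≈ 0.7889

0.7889


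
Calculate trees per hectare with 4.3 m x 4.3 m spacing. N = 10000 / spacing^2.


N = 10000 / 4.3^2 = 10000 / 18.49 = 540.833 ≈ 541 trees/ha

541 trees/ha


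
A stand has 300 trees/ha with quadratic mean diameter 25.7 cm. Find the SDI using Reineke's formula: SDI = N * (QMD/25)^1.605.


QMD/25 = 25.7/25 = 1.028
(1.028)^1.605 = exp(1.605 * ln(1.028)) = exp(1.605 * 0.0276152) = exp(0.0443224) = 1.04532
SDI = 300 * 1.04532 = 313.596 ≈ 314

314


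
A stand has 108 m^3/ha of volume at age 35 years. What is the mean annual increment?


MAI = 108 / 35 = 3.0857 ≈ 3.09 m^3/ha/yr

3.09 m^3/ha/yr


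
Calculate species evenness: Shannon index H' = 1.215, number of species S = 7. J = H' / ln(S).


ln(7) = 1.94591
J = H' / ln(S) = 1.215 / 1.94591 = 0.624387 ≈ 0.6244

0.6244


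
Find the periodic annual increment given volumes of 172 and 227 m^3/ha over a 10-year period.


PAI = (V2 - V1) / period = (227 - 172) / 10 = 55 / 10 = 5.50 m^3/ha/yr

5.50 m^3/ha/yr


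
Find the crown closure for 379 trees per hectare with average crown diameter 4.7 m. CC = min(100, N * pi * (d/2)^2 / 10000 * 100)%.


(d/2)^2 = (4.7/2)^2 = 2.35^2 = 5.5225
Crown area = 3.141593 * 5.5225 = 17.3494 m^2
N * area / 10000 * 100 = 379 * 17.3494 / 10000 * 100 = 65.7542
CC = min(100, 65.7542) = 65.7542 ≈ 65.8%

65.8%


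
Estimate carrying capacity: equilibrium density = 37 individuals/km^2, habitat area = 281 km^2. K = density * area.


K = 37 * 281 = 10397 individuals

10397 individuals


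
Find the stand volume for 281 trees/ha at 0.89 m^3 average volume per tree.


V_stand = 281 * 0.89 = 250.09 ≈ 250.1 m^3/ha

250.1 m^3/ha


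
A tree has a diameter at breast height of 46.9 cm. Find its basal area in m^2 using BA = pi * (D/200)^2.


D/200 = 46.9/200 = 0.2345 m
(D/200)^2 = 0.2345^2 = 0.05499025
BA = 3.141593 * 0.05499025 = 0.172757 ≈ 0.1728 m^2

0.1728 m^2


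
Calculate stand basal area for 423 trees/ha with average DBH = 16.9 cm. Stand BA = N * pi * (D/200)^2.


(D/200)^2 = (16.9/200)^2 = 0.0845^2 = 0.00714025
Individual BA = 3.141593 * 0.00714025 = 0.0224318 m^2
Stand BA = 423 * 0.0224318 = 9.48865 ≈ 9.49 m^2/ha

9.49 m^2/ha


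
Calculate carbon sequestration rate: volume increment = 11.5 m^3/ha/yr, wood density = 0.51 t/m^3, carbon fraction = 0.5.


C = 11.5 * 0.51 * 0.5 = 2.9325 ≈ 2.93 t C/ha/yr

2.93 t C/ha/yr


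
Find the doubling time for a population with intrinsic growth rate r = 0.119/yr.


td = ln(2) / 0.119 = 0.693147 / 0.119 = 5.82476 ≈ 5.8 years

5.8 years


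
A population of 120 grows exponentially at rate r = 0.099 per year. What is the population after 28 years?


r*t = 0.099 * 28 = 2.772
exp(2.772) = 15.9906
N = 120 * 15.9906 = 1918.87 ≈ 1919

1919


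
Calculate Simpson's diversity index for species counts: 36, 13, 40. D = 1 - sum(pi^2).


Total N = 36 + 13 + 40 = 89
Per-species terms:
  p = 36/89 = 0.404494; p^2 = 0.404494^2 = 0.163615
  p = 13/89 = 0.146067; p^2 = 0.146067^2 = 0.021336
  p = 40/89 = 0.449438; p^2 = 0.449438^2 = 0.201995
sum(p^2) = 0.163615 + 0.021336 + 0.201995 = 0.386946
D = 1 - 0.386946 = 0.613054 ≈ 0.6131

0.6131


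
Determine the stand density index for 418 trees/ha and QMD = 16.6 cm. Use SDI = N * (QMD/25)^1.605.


QMD/25 = 16.6/25 = 0.664
(0.664)^1.605 = exp(1.605 * ln(0.664)) = exp(1.605 * (-0.409473)) = exp(-0.657204) = 0.518298
SDI = 418 * 0.518298 = 216.649 ≈ 217

217


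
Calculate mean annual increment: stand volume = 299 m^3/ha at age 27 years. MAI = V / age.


MAI = 299 / 27 = 11.0741 ≈ 11.07 m^3/ha/yr

11.07 m^3/ha/yr


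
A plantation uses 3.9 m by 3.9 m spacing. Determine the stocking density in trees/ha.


N = 10000 / 3.9^2 = 10000 / 15.21 = 657.462 ≈ 657 trees/ha

657 trees/ha


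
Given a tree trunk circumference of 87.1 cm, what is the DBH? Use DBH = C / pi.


DBH = C / pi = 87.1 / 3.141593 = 27.7248 ≈ 27.72 cm

27.72 cm


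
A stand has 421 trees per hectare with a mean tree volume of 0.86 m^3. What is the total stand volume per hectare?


V_stand = 421 * 0.86 = 362.06 ≈ 362.1 m^3/ha

362.1 m^3/ha


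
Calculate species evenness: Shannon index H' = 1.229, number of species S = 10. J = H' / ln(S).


ln(10) = 2.30259
J = H' / ln(S) = 1.229 / 2.30259 = 0.533747 ≈ 0.5337

0.5337


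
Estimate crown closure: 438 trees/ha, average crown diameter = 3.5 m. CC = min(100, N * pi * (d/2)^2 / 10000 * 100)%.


(d/2)^2 = (3.5/2)^2 = 1.75^2 = 3.0625
Crown area = 3.141593 * 3.0625 = 9.62113 m^2
N * area / 10000 * 100 = 438 * 9.62113 / 10000 * 100 = 42.1405
CC = min(100, 42.1405) = 42.1405 ≈ 42.1%

42.1%


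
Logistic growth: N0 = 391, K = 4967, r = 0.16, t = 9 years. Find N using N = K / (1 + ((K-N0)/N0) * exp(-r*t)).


(K - N0)/N0 = (4967 - 391)/391 = 4576/391 = 11.7033
r*t = 0.16 * 9 = 1.44; exp(-1.44) = 0.236928
11.7033 * 0.236928 = 2.77284
1 + 2.77284 = 3.77284
N = 4967 / 3.77284 = 1316.51 ≈ 1317

1317


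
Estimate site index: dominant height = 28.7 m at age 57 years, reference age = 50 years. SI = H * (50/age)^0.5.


50/57 = 0.877193
(0.877193)^0.5 = 0.936586
SI = 28.7 * 0.936586 = 26.8800 ≈ 26.9 m

26.9 m


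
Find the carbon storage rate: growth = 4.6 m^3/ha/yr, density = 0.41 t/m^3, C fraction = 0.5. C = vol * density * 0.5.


C = 4.6 * 0.41 * 0.5 = 0.943 ≈ 0.94 t C/ha/yr

0.94 t C/ha/yr


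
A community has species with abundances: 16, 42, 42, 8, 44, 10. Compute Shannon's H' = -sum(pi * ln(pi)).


Total N = 16 + 42 + 42 + 8 + 44 + 10 = 162
Per-species terms:
  p = 16/162 = 0.098765; ln(p) = -2.315012; p*ln(p) = 0.098765 * (-2.315012) = -0.228642
  p = 42/162 = 0.259259; ln(p) = -1.349928; p*ln(p) = 0.259259 * (-1.349928) = -0.349981
  p = 42/162 = 0.259259; ln(p) = -1.349928; p*ln(p) = 0.259259 * (-1.349928) = -0.349981
  p = 8/162 = 0.049383; ln(p) = -3.008149; p*ln(p) = 0.049383 * (-3.008149) = -0.148551
  p = 44/162 = 0.271605; ln(p) = -1.303406; p*ln(p) = 0.271605 * (-1.303406) = -0.354012
  p = 10/162 = 0.061728; ln(p) = -2.785018; p*ln(p) = 0.061728 * (-2.785018) = -0.171914
sum(p*ln(p)) = (-0.228642) + (-0.349981) + (-0.349981) + (-0.148551) + (-0.354012) + (-0.171914) = -1.603081
H' = -(-1.603081) = 1.603081 ≈ 1.6031

1.6031


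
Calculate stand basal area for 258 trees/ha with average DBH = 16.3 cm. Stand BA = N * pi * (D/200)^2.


(D/200)^2 = (16.3/200)^2 = 0.0815^2 = 0.00664225
Individual BA = 3.141593 * 0.00664225 = 0.0208672 m^2
Stand BA = 258 * 0.0208672 = 5.38374 ≈ 5.38 m^2/ha

5.38 m^2/ha


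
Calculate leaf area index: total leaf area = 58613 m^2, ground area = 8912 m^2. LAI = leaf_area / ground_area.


LAI = 58613 / 8912 = 6.5769 ≈ 6.58

6.58


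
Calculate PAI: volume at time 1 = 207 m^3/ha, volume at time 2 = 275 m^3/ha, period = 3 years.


PAI = (V2 - V1) / period = (275 - 207) / 3 = 68 / 3 = 22.6667 ≈ 22.67 m^3/ha/yr

22.67 m^3/ha/yr


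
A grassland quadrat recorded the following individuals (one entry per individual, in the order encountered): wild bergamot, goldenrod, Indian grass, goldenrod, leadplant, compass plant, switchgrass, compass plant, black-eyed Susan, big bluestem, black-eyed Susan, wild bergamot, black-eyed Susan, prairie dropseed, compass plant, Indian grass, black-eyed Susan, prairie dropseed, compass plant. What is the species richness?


Total individuals logged = 19
Distinct species (count of individuals): wild bergamot (2), goldenrod (2), Indian grass (2), leadplant (1), compass plant (4), switchgrass (1), black-eyed Susan (4), big bluestem (1), prairie dropseed (2)
Species richness = number of distinct species = 9

9


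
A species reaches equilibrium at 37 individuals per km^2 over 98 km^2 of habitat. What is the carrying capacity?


K = 37 * 98 = 3626 individuals

3626 individuals


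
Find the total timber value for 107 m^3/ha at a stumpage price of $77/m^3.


Value = 107 * 77 = $8239/ha

$8239/ha


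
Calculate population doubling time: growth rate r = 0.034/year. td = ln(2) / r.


td = ln(2) / 0.034 = 0.693147 / 0.034 = 20.3867 ≈ 20.4 years

20.4 years


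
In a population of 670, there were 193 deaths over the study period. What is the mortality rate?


Mortality rate = 193 / 670 = 0.288060 ≈ 0.2881

0.2881


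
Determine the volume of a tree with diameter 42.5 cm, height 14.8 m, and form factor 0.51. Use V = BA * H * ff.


(D/200)^2 = (42.5/200)^2 = 0.2125^2 = 0.04515625
BA = 3.141593 * 0.04515625 = 0.141863 m^2
V = 0.141863 * 14.8 * 0.51 = 1.07078 ≈ 1.071 m^3

1.071 m^3


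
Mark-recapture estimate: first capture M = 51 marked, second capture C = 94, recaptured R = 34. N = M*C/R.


N = M * C / R = 51 * 94 / 34 = 4794 / 34 = 141

141 individuals


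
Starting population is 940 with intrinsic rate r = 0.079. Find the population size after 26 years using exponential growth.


r*t = 0.079 * 26 = 2.054
exp(2.054) = 7.79903
N = 940 * 7.79903 = 7331.09 ≈ 7331

7331


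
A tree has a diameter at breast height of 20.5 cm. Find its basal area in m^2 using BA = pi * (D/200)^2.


D/200 = 20.5/200 = 0.1025 m
(D/200)^2 = 0.1025^2 = 0.01050625
BA = 3.141593 * 0.01050625 = 0.0330064 ≈ 0.0330 m^2

0.0330 m^2


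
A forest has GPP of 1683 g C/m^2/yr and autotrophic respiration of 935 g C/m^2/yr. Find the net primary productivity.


NPP = GPP - Ra = 1683 - 935 = 748 g C/m^2/yr

748 g C/m^2/yr


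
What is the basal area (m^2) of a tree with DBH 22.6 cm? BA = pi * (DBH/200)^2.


D/200 = 22.6/200 = 0.113 m
(D/200)^2 = 0.113^2 = 0.012769
BA = 3.141593 * 0.012769 = 0.0401150 ≈ 0.0401 m^2

0.0401 m^2


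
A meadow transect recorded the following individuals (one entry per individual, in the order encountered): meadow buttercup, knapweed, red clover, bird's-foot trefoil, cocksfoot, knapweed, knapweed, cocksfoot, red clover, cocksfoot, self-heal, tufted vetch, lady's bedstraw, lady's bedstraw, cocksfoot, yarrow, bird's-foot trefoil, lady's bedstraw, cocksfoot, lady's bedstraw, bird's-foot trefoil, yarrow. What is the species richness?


Total individuals logged = 22
Distinct species (count of individuals): meadow buttercup (1), knapweed (3), red clover (2), bird's-foot trefoil (3), cocksfoot (5), self-heal (1), tufted vetch (1), lady's bedstraw (4), yarrow (2)
Species richness = number of distinct species = 9

9


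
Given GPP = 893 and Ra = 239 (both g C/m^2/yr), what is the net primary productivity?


NPP = GPP - Ra = 893 - 239 = 654 g C/m^2/yr

654 g C/m^2/yr


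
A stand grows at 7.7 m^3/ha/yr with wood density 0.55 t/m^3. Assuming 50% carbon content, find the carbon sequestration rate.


C = 7.7 * 0.55 * 0.5 = 2.1175 ≈ 2.12 t C/ha/yr

2.12 t C/ha/yr


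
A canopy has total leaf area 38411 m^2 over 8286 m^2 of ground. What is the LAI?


LAI = 38411 / 8286 = 4.6357 ≈ 4.64

4.64


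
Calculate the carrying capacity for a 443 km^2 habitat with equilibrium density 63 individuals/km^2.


K = 63 * 443 = 27909 individuals

27909 individuals


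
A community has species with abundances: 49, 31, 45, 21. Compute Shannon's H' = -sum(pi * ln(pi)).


Total N = 49 + 31 + 45 + 21 = 146
Per-species terms:
  p = 49/146 = 0.335616; ln(p) = -1.091788; p*ln(p) = 0.335616 * (-1.091788) = -0.366422
  p = 31/146 = 0.212329; ln(p) = -1.549618; p*ln(p) = 0.212329 * (-1.549618) = -0.329029
  p = 45/146 = 0.308219; ln(p) = -1.176945; p*ln(p) = 0.308219 * (-1.176945) = -0.362757
  p = 21/146 = 0.143836; ln(p) = -1.939082; p*ln(p) = 0.143836 * (-1.939082) = -0.278910
sum(p*ln(p)) = (-0.366422) + (-0.329029) + (-0.362757) + (-0.278910) = -1.337118
H' = -(-1.337118) = 1.337118 ≈ 1.3371

1.3371


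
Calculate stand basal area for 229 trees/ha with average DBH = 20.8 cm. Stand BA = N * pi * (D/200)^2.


(D/200)^2 = (20.8/200)^2 = 0.104^2 = 0.010816
Individual BA = 3.141593 * 0.010816 = 0.0339795 m^2
Stand BA = 229 * 0.0339795 = 7.78131 ≈ 7.78 m^2/ha

7.78 m^2/ha


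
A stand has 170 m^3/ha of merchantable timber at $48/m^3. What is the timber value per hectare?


Value = 170 * 48 = $8160/ha

$8160/ha


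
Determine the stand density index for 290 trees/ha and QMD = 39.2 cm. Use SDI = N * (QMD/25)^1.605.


QMD/25 = 39.2/25 = 1.568
(1.568)^1.605 = exp(1.605 * ln(1.568)) = exp(1.605 * 0.449801) = exp(0.721931) = 2.05840
SDI = 290 * 2.05840 = 596.936 ≈ 597

597


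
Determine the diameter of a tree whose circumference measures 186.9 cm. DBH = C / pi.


DBH = C / pi = 186.9 / 3.141593 = 59.4921 ≈ 59.49 cm

59.49 cm


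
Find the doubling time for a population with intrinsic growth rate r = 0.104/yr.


td = ln(2) / 0.104 = 0.693147 / 0.104 = 6.66488 ≈ 6.7 years

6.7 years


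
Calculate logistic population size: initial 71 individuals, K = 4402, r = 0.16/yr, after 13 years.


(K - N0)/N0 = (4402 - 71)/71 = 4331/71 = 61.0000
r*t = 0.16 * 13 = 2.08; exp(-2.08) = 0.124930
61.0000 * 0.124930 = 7.62073
1 + 7.62073 = 8.62073
N = 4402 / 8.62073 = 510.630 ≈ 511

511


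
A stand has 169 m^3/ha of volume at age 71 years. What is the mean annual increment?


MAI = 169 / 71 = 2.3803 ≈ 2.38 m^3/ha/yr

2.38 m^3/ha/yr


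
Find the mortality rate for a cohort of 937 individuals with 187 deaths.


Mortality rate = 187 / 937 = 0.199573 ≈ 0.1996

0.1996


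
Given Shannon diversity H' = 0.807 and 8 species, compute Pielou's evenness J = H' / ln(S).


ln(8) = 2.07944
J = H' / ln(S) = 0.807 / 2.07944 = 0.388085 ≈ 0.3881

0.3881


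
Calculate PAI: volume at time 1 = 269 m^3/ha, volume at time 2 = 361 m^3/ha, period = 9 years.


PAI = (V2 - V1) / period = (361 - 269) / 9 = 92 / 9 = 10.2222 ≈ 10.22 m^3/ha/yr

10.22 m^3/ha/yr


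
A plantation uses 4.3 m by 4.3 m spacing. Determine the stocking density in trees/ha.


N = 10000 / 4.3^2 = 10000 / 18.49 = 540.833 ≈ 541 trees/ha

541 trees/ha


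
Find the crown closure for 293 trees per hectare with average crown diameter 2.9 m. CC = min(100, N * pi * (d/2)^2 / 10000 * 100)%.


(d/2)^2 = (2.9/2)^2 = 1.45^2 = 2.1025
Crown area = 3.141593 * 2.1025 = 6.60520 m^2
N * area / 10000 * 100 = 293 * 6.60520 / 10000 * 100 = 19.3532
CC = min(100, 19.3532) = 19.3532 ≈ 19.4%

19.4%


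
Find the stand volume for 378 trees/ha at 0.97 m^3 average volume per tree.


V_stand = 378 * 0.97 = 366.66 ≈ 366.7 m^3/ha

366.7 m^3/ha


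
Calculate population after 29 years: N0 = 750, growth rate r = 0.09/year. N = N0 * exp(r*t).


r*t = 0.09 * 29 = 2.61
exp(2.61) = 13.5991
N = 750 * 13.5991 = 10199.3 ≈ 10199

10199


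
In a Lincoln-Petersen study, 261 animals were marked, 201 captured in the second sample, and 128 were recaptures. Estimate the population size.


N = M * C / R = 261 * 201 / 128 = 52461 / 128 = 409.85 ≈ 410

410 individuals


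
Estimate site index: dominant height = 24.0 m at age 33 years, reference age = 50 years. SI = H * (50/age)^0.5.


50/33 = 1.51515
(1.51515)^0.5 = 1.23091
SI = 24.0 * 1.23091 = 29.5418 ≈ 29.5 m

29.5 m


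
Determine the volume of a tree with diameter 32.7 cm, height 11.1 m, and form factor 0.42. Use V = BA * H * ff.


(D/200)^2 = (32.7/200)^2 = 0.1635^2 = 0.02673225
BA = 3.141593 * 0.02673225 = 0.0839818 m^2
V = 0.0839818 * 11.1 * 0.42 = 0.391523 ≈ 0.392 m^3

0.392 m^3


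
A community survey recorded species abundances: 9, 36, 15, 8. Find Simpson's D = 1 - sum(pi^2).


Total N = 9 + 36 + 15 + 8 = 68
Per-species terms:
  p = 9/68 = 0.132353; p^2 = 0.132353^2 = 0.017517
  p = 36/68 = 0.529412; p^2 = 0.529412^2 = 0.280277
  p = 15/68 = 0.220588; p^2 = 0.220588^2 = 0.048659
  p = 8/68 = 0.117647; p^2 = 0.117647^2 = 0.013841
sum(p^2) = 0.017517 + 0.280277 + 0.048659 + 0.013841 = 0.360294
D = 1 - 0.360294 = 0.639706 ≈ 0.6397

0.6397


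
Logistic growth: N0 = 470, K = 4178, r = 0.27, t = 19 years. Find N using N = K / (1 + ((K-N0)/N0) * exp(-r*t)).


(K - N0)/N0 = (4178 - 470)/470 = 3708/470 = 7.88936
r*t = 0.27 * 19 = 5.13; exp(-5.13) = 0.00591656
7.88936 * 0.00591656 = 0.0466779
1 + 0.0466779 = 1.04668
N = 4178 / 1.04668 = 3991.67 ≈ 3992

3992


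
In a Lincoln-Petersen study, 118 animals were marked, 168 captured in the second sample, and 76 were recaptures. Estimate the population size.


N = M * C / R = 118 * 168 / 76 = 19824 / 76 = 260.84 ≈ 261

261 individuals


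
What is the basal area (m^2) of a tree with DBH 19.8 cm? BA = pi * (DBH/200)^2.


D/200 = 19.8/200 = 0.099 m
(D/200)^2 = 0.099^2 = 0.009801
BA = 3.141593 * 0.009801 = 0.0307908 ≈ 0.0308 m^2

0.0308 m^2


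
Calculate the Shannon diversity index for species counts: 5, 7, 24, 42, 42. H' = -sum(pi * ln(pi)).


Total N = 5 + 7 + 24 + 42 + 42 = 120
Per-species terms:
  p = 5/120 = 0.041667; ln(p) = -3.178046; p*ln(p) = 0.041667 * (-3.178046) = -0.132420
  p = 7/120 = 0.058333; ln(p) = -2.841587; p*ln(p) = 0.058333 * (-2.841587) = -0.165758
  p = 24/120 = 0.200000; ln(p) = -1.609438; p*ln(p) = 0.200000 * (-1.609438) = -0.321888
  p = 42/120 = 0.350000; ln(p) = -1.049822; p*ln(p) = 0.350000 * (-1.049822) = -0.367438
  p = 42/120 = 0.350000; ln(p) = -1.049822; p*ln(p) = 0.350000 * (-1.049822) = -0.367438
sum(p*ln(p)) = (-0.132420) + (-0.165758) + (-0.321888) + (-0.367438) + (-0.367438) = -1.354942
H' = -(-1.354942) = 1.354942 ≈ 1.3549

1.3549


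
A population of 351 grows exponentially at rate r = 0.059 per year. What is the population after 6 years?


r*t = 0.059 * 6 = 0.354
exp(0.354) = 1.42476
N = 351 * 1.42476 = 500.091 ≈ 500

500


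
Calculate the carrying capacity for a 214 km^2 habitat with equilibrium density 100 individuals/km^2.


K = 100 * 214 = 21400 individuals

21400 individuals


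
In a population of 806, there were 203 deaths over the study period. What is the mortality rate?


Mortality rate = 203 / 806 = 0.251861 ≈ 0.2519

0.2519


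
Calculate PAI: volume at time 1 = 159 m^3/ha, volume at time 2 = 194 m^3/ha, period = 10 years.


PAI = (V2 - V1) / period = (194 - 159) / 10 = 35 / 10 = 3.50 m^3/ha/yr

3.50 m^3/ha/yr


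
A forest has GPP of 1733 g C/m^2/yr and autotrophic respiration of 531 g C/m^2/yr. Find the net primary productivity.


NPP = GPP - Ra = 1733 - 531 = 1202 g C/m^2/yr

1202 g C/m^2/yr


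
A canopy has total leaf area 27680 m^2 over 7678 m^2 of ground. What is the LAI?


LAI = 27680 / 7678 = 3.6051 ≈ 3.61

3.61


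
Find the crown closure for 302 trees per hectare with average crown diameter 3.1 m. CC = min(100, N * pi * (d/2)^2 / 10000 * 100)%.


(d/2)^2 = (3.1/2)^2 = 1.55^2 = 2.4025
Crown area = 3.141593 * 2.4025 = 7.54768 m^2
N * area / 10000 * 100 = 302 * 7.54768 / 10000 * 100 = 22.7940
CC = min(100, 22.7940) = 22.7940 ≈ 22.8%

22.8%


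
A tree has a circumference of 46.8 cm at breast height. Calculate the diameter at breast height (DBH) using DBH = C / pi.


DBH = C / pi = 46.8 / 3.141593 = 14.8969 ≈ 14.90 cm

14.90 cm


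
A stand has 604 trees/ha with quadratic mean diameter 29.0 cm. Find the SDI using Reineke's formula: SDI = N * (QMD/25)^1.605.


QMD/25 = 29.0/25 = 1.16
(1.16)^1.605 = exp(1.605 * ln(1.16)) = exp(1.605 * 0.148420) = exp(0.238214) = 1.26898
SDI = 604 * 1.26898 = 766.464 ≈ 766

766


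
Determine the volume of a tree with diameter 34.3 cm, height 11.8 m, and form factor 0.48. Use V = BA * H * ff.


(D/200)^2 = (34.3/200)^2 = 0.1715^2 = 0.02941225
BA = 3.141593 * 0.02941225 = 0.0924013 m^2
V = 0.0924013 * 11.8 * 0.48 = 0.523361 ≈ 0.523 m^3

0.523 m^3


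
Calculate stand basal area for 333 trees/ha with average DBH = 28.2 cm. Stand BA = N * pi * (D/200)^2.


(D/200)^2 = (28.2/200)^2 = 0.141^2 = 0.019881
Individual BA = 3.141593 * 0.019881 = 0.0624580 m^2
Stand BA = 333 * 0.0624580 = 20.7985 ≈ 20.80 m^2/ha

20.80 m^2/ha


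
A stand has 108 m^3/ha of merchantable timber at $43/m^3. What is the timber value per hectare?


Value = 108 * 43 = $4644/ha

$4644/ha


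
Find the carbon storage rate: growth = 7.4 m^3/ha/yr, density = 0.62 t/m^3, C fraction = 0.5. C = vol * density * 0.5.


C = 7.4 * 0.62 * 0.5 = 2.294 ≈ 2.29 t C/ha/yr

2.29 t C/ha/yr


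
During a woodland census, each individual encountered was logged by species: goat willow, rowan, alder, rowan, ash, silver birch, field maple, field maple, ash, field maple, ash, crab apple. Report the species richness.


Total individuals logged = 12
Distinct species (count of individuals): goat willow (1), rowan (2), alder (1), ash (3), silver birch (1), field maple (3), crab apple (1)
Species richness = number of distinct species = 7

7


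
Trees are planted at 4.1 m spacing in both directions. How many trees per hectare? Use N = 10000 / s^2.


N = 10000 / 4.1^2 = 10000 / 16.81 = 594.884 ≈ 595 trees/ha

595 trees/ha


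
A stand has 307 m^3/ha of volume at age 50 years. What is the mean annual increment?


MAI = 307 / 50 = 6.14 m^3/ha/yr

6.14 m^3/ha/yr


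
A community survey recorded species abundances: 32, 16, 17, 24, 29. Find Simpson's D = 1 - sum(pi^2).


Total N = 32 + 16 + 17 + 24 + 29 = 118
Per-species terms:
  p = 32/118 = 0.271186; p^2 = 0.271186^2 = 0.073542
  p = 16/118 = 0.135593; p^2 = 0.135593^2 = 0.018385
  p = 17/118 = 0.144068; p^2 = 0.144068^2 = 0.020756
  p = 24/118 = 0.203390; p^2 = 0.203390^2 = 0.041367
  p = 29/118 = 0.245763; p^2 = 0.245763^2 = 0.060399
sum(p^2) = 0.073542 + 0.018385 + 0.020756 + 0.041367 + 0.060399 = 0.214449
D = 1 - 0.214449 = 0.785551 ≈ 0.7856

0.7856


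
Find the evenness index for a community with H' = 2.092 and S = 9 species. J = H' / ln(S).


ln(9) = 2.19722
J = H' / ln(S) = 2.092 / 2.19722 = 0.952112 ≈ 0.9521

0.9521


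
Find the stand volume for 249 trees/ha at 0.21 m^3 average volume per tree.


V_stand = 249 * 0.21 = 52.29 ≈ 52.3 m^3/ha

52.3 m^3/ha


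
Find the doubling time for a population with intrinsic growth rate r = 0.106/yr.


td = ln(2) / 0.106 = 0.693147 / 0.106 = 6.53912 ≈ 6.5 years

6.5 years


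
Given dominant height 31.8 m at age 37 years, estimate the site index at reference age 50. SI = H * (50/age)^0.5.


50/37 = 1.35135
(1.35135)^0.5 = 1.16248
SI = 31.8 * 1.16248 = 36.9669 ≈ 37.0 m

37.0 m


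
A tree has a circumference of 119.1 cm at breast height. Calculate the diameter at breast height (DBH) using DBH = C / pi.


DBH = C / pi = 119.1 / 3.141593 = 37.9107 ≈ 37.91 cm

37.91 cm


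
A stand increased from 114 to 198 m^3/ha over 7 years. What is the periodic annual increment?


PAI = (V2 - V1) / period = (198 - 114) / 7 = 84 / 7 = 12.00 m^3/ha/yr

12.00 m^3/ha/yr


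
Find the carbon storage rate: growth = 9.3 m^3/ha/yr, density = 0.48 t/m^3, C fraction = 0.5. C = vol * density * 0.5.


C = 9.3 * 0.48 * 0.5 = 2.232 ≈ 2.23 t C/ha/yr

2.23 t C/ha/yr


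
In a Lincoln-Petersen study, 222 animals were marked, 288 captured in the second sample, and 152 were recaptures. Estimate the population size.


N = M * C / R = 222 * 288 / 152 = 63936 / 152 = 420.63 ≈ 421

421 individuals


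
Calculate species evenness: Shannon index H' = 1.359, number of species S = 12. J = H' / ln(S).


ln(12) = 2.48491
J = H' / ln(S) = 1.359 / 2.48491 = 0.546901 ≈ 0.5469

0.5469


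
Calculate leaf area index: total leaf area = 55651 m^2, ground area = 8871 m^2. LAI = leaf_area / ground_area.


LAI = 55651 / 8871 = 6.2734 ≈ 6.27

6.27


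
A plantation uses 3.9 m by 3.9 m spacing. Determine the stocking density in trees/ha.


N = 10000 / 3.9^2 = 10000 / 15.21 = 657.462 ≈ 657 trees/ha

657 trees/ha
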